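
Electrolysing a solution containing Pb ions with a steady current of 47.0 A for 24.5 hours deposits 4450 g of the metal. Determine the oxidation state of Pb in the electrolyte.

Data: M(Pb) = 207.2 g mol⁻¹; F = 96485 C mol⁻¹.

Q = I·t = 47.00 A × 88200 s = 4145000 C, so n(e⁻) = 4145000/96485 = 42.96 mol.
n(Pb) deposited = 4450 / 207.2 = 21.48 mol.
Electrons per atom = n(e⁻)/n(Pb) = 42.96 / 21.48 = 2.00 ≈ 2, so the ion is Pb²⁺.

+2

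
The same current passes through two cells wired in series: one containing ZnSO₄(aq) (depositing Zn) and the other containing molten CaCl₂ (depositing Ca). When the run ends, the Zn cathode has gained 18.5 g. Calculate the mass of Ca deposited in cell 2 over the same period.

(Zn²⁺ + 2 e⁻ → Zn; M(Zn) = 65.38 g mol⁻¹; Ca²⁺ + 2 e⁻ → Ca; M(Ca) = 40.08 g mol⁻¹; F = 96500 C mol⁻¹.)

11.3 g

n(Zn) = 18.5 / 65.38 = 0.2830 mol.
Since Zn²⁺ + 2 e⁻ → Zn, n(e⁻) passed = 2 × 0.2830 = 0.5659 mol.
Cells in series carry the same charge, so the same 0.5659 mol of electrons passes through cell 2.
Ca²⁺ + 2 e⁻ → Ca, so n(Ca) = 0.5659 / 2 = 0.2830 mol.
m(Ca) = 0.2830 × 40.08 = 11.3 g.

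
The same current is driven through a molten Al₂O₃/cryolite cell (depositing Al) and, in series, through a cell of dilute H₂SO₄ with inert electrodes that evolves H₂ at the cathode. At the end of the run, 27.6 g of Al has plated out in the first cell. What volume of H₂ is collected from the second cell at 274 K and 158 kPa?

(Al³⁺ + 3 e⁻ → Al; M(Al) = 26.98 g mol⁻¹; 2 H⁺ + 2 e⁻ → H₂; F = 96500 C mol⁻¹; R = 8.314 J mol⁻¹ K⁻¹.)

n(Al) = 27.6 / 26.98 = 1.023 mol, so n(e⁻) = 3 × 1.023 = 3.069 mol.
The cells are in series, so the same 3.069 mol of electrons passes through the second cell.
2 H⁺ + 2 e⁻ → H₂ — 2 mol e⁻ per mol H₂, so n(H₂) = 3.069/2 = 1.534 mol.
V = nRT/P = (1.534 × 8.314 × 274) / (158 × 10³) = 0.0221 m³ = 22.1 L.

22.1 L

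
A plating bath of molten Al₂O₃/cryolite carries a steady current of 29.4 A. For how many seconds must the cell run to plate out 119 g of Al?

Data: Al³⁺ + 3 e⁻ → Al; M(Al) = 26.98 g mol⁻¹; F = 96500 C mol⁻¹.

n(Al) = m/M = 119 / 26.98 = 4.411 mol.
Each Al atom requires 3 electrons, so n(e⁻) = 3 × 4.411 = 13.23 mol.
Q = n(e⁻)·F = 13.23 × 96500 = 1277000 C.
t = Q/I = 1277000 / 29.40 A = 43430 s.

43400 s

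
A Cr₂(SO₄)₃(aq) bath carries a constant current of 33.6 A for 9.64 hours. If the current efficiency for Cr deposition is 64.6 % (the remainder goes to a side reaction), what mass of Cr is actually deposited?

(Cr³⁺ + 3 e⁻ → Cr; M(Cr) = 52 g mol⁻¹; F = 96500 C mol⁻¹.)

Q = I·t = 33.60 × 34704 = 1166000 C.
n(e⁻) = 1166000/96500 = 12.08 mol; theoretically n(Cr) = 12.08/3 = 4.028 mol, m_theo = 209.4 g.
At 64.6 % efficiency, m_actual = 0.646 × 209.4 = 135 g.

135 g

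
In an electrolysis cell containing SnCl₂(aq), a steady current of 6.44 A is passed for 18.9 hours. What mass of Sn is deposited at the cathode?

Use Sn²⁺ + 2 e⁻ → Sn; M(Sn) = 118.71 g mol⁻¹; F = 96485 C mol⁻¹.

Q = I·t = 6.440 A × 68040 s = 438200 C.
n(e⁻) = Q/F = 438200 / 96485 = 4.541 mol.
Sn²⁺ + 2 e⁻ → Sn, so n(Sn) = n(e⁻)/2 = 2.271 mol.
m = n·M = 2.271 × 118.71 = 270 g.

270 g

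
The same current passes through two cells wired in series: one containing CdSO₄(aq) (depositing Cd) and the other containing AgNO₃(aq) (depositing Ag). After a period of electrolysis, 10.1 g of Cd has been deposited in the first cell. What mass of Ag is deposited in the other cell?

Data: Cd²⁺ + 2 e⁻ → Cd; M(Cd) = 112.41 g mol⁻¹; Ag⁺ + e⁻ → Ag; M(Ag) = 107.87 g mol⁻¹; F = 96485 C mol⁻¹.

19.4 g

n(Cd) = 10.1 / 112.41 = 0.08985 mol.
Since Cd²⁺ + 2 e⁻ → Cd, n(e⁻) passed = 2 × 0.08985 = 0.1797 mol.
Cells in series carry the same charge, so the same 0.1797 mol of electrons passes through cell 2.
Ag⁺ + e⁻ → Ag, so n(Ag) = 0.1797 / 1 = 0.1797 mol.
m(Ag) = 0.1797 × 107.87 = 19.4 g.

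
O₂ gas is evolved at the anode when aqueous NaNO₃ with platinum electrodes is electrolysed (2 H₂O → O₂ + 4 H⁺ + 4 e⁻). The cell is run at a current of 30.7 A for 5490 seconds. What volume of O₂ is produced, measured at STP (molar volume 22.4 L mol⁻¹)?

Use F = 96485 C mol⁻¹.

Q = I·t = 30.70 A × 5490.0 s = 168500 C.
n(e⁻) = Q/F = 168500 / 96485 = 1.747 mol.
4 electrons are transferred per O₂ molecule, so n(O₂) = 1.747 / 4 = 0.4367 mol.
V = n × V_m = 0.4367 × 22.4 = 9.78 L.

9.78 L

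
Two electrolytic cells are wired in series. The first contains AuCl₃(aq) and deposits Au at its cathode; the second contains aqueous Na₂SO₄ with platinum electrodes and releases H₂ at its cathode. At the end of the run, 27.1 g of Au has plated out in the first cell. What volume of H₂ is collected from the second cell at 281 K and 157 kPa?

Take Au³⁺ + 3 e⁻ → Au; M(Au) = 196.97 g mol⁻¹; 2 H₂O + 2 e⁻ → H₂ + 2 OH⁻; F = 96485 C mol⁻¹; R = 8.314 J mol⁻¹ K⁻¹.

n(Au) = 27.1 / 196.97 = 0.1376 mol, so n(e⁻) = 3 × 0.1376 = 0.4128 mol.
The cells are in series, so the same 0.4128 mol of electrons passes through the second cell.
2 H₂O + 2 e⁻ → H₂ + 2 OH⁻ — 2 mol e⁻ per mol H₂, so n(H₂) = 0.4128/2 = 0.2064 mol.
V = nRT/P = (0.2064 × 8.314 × 281) / (157 × 10³) = 0.00307 m³ = 3.07 L.

3.07 L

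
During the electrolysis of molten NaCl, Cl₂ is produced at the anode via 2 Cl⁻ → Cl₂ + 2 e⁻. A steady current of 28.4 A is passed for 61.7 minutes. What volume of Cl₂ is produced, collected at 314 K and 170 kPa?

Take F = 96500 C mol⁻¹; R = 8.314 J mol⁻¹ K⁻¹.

8.37 L

Q = I·t = 28.40 A × 3702.0 s = 105100 C.
n(e⁻) = Q/F = 105100 / 96500 = 1.090 mol.
2 electrons are transferred per Cl₂ molecule, so n(Cl₂) = 1.090 / 2 = 0.5448 mol.
V = nRT/P = (0.5448 × 8.314 × 314) / (170 × 10³ Pa) = 0.00837 m³ = 8.37 L.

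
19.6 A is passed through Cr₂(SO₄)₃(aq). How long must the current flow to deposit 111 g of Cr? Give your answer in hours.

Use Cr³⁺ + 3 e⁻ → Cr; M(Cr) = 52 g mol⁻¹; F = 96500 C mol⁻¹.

8.76 h

n(Cr) = m/M = 111 / 52 = 2.135 mol.
Each Cr atom requires 3 electrons, so n(e⁻) = 3 × 2.135 = 6.404 mol.
Q = n(e⁻)·F = 6.404 × 96500 = 618000 C.
t = Q/I = 618000 / 19.60 A = 31530 s = 8.76 h.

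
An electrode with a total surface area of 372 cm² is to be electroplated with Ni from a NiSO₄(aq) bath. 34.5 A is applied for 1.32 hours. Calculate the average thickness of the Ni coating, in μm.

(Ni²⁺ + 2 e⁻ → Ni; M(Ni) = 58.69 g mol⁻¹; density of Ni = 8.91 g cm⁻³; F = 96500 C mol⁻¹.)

Q = I·t = 34.50 × 4752.0 = 163900 C; n(e⁻) = 1.699 mol.
n(Ni) = n(e⁻)/2 = 0.8495 mol, so m = 0.8495 × 58.69 = 49.85 g.
Volume = m/ρ = 49.85 / 8.91 = 5.595 cm³.
Thickness = V/A = 5.595 / 372 = 0.0150 cm = 150 μm.

150 μm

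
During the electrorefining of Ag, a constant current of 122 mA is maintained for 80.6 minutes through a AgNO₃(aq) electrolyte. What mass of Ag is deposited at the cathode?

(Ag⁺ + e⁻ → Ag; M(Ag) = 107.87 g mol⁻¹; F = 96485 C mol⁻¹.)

0.660 g

Q = I·t = 0.1220 A × 4836.0 s = 590.0 C.
n(e⁻) = Q/F = 590.0 / 96485 = 0.006115 mol.
Ag⁺ + e⁻ → Ag, so n(Ag) = n(e⁻)/1 = 0.006115 mol.
m = n·M = 0.006115 × 107.87 = 0.660 g.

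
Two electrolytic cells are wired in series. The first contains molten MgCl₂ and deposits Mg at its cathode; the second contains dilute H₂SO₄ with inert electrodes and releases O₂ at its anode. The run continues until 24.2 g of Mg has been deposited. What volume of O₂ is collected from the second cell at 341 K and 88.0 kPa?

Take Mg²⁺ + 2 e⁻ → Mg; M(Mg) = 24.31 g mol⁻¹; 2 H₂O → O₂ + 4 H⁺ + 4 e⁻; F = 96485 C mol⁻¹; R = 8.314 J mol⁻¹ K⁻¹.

n(Mg) = 24.2 / 24.31 = 0.9955 mol, so n(e⁻) = 2 × 0.9955 = 1.991 mol.
The cells are in series, so the same 1.991 mol of electrons passes through the second cell.
2 H₂O → O₂ + 4 H⁺ + 4 e⁻ — 4 mol e⁻ per mol O₂, so n(O₂) = 1.991/4 = 0.4977 mol.
V = nRT/P = (0.4977 × 8.314 × 341) / (88.0 × 10³) = 0.0160 m³ = 16.0 L.

16.0 L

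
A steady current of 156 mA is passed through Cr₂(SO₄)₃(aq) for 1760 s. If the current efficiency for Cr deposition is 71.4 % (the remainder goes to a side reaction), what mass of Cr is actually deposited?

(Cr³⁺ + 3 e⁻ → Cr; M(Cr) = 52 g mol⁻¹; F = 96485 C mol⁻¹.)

0.0352 g

Q = I·t = 0.1560 × 1760.0 = 274.6 C.
n(e⁻) = 274.6/96485 = 0.002846 mol; theoretically n(Cr) = 0.002846/3 = 0.0009485 mol, m_theo = 0.04932 g.
At 71.4 % efficiency, m_actual = 0.714 × 0.04932 = 0.0352 g.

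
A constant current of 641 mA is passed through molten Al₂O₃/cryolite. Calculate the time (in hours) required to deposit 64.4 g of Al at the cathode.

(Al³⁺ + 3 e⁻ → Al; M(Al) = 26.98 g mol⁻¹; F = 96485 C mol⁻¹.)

n(Al) = m/M = 64.4 / 26.98 = 2.387 mol.
Each Al atom requires 3 electrons, so n(e⁻) = 3 × 2.387 = 7.161 mol.
Q = n(e⁻)·F = 7.161 × 96485 = 690900 C.
t = Q/I = 690900 / 0.6410 A = 1078000 s = 299 h.

299 h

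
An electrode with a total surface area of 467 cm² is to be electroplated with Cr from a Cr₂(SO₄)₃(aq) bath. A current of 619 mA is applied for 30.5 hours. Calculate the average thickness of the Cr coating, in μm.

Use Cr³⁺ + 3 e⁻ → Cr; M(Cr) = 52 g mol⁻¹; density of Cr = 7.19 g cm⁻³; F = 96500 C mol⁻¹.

36.4 μm

Q = I·t = 0.6190 × 109800 = 67970 C; n(e⁻) = 0.7043 mol.
n(Cr) = n(e⁻)/3 = 0.2348 mol, so m = 0.2348 × 52 = 12.21 g.
Volume = m/ρ = 12.21 / 7.19 = 1.698 cm³.
Thickness = V/A = 1.698 / 467 = 0.00364 cm = 36.4 μm.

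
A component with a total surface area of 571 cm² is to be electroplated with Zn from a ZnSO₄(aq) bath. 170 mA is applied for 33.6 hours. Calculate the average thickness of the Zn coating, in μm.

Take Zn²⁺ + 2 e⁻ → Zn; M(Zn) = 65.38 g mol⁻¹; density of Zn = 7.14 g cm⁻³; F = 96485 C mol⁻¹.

Q = I·t = 0.1700 × 120960 = 20560 C; n(e⁻) = 0.2131 mol.
n(Zn) = n(e⁻)/2 = 0.1066 mol, so m = 0.1066 × 65.38 = 6.967 g.
Volume = m/ρ = 6.967 / 7.14 = 0.9758 cm³.
Thickness = V/A = 0.9758 / 571 = 0.00171 cm = 17.1 μm.

17.1 μm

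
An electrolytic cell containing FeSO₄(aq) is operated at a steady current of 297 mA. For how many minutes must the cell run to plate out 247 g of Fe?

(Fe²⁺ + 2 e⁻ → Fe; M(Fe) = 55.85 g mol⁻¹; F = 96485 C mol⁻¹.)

47900 min

n(Fe) = m/M = 247 / 55.85 = 4.423 mol.
Each Fe atom requires 2 electrons, so n(e⁻) = 2 × 4.423 = 8.845 mol.
Q = n(e⁻)·F = 8.845 × 96485 = 853400 C.
t = Q/I = 853400 / 0.2970 A = 2873000 s = 47900 min.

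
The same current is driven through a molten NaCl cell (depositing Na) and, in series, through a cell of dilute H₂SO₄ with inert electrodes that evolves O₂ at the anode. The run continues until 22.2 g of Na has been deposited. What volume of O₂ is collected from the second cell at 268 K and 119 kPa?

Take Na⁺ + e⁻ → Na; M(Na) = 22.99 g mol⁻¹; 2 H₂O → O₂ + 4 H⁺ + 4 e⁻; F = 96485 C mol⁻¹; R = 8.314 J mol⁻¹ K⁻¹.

n(Na) = 22.2 / 22.99 = 0.9656 mol, so n(e⁻) = 1 × 0.9656 = 0.9656 mol.
The cells are in series, so the same 0.9656 mol of electrons passes through the second cell.
2 H₂O → O₂ + 4 H⁺ + 4 e⁻ — 4 mol e⁻ per mol O₂, so n(O₂) = 0.9656/4 = 0.2414 mol.
V = nRT/P = (0.2414 × 8.314 × 268) / (119 × 10³) = 0.00452 m³ = 4.52 L.

4.52 L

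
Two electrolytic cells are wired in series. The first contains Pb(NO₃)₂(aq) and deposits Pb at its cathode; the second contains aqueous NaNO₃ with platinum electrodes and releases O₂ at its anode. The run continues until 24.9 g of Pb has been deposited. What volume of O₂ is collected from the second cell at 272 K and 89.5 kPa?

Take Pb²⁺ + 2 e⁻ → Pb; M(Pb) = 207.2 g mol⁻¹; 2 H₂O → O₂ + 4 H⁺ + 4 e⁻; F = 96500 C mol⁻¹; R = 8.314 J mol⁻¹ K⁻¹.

n(Pb) = 24.9 / 207.2 = 0.1202 mol, so n(e⁻) = 2 × 0.1202 = 0.2403 mol.
The cells are in series, so the same 0.2403 mol of electrons passes through the second cell.
2 H₂O → O₂ + 4 H⁺ + 4 e⁻ — 4 mol e⁻ per mol O₂, so n(O₂) = 0.2403/4 = 0.06009 mol.
V = nRT/P = (0.06009 × 8.314 × 272) / (89.5 × 10³) = 0.00152 m³ = 1.52 L.

1.52 L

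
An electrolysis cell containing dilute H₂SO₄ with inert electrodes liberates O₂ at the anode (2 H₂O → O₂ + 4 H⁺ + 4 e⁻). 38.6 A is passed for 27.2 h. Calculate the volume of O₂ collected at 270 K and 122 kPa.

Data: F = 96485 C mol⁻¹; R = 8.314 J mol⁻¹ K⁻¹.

Q = I·t = 38.60 A × 97920 s = 3780000 C.
n(e⁻) = Q/F = 3780000 / 96485 = 39.17 mol.
4 electrons are transferred per O₂ molecule, so n(O₂) = 39.17 / 4 = 9.794 mol.
V = nRT/P = (9.794 × 8.314 × 270) / (122 × 10³ Pa) = 0.180 m³ = 180 L.

180 L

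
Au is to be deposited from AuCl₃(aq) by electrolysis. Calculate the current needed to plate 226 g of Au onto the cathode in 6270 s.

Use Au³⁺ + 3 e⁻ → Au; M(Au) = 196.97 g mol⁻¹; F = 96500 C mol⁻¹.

n(Au) = 226 / 196.97 = 1.147 mol.
n(e⁻) = 3 × 1.147 = 3.442 mol.
Q = n(e⁻)·F = 3.442 × 96500 = 332200 C.
I = Q/t = 332200 / 6270.0 s = 53.0 A.

53.0 A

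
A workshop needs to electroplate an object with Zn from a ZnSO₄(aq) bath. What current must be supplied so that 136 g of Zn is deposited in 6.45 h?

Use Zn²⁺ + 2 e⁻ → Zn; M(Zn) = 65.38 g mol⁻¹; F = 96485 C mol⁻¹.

n(Zn) = 136 / 65.38 = 2.080 mol.
n(e⁻) = 2 × 2.080 = 4.160 mol.
Q = n(e⁻)·F = 4.160 × 96485 = 401400 C.
I = Q/t = 401400 / 23220 s = 17.3 A.

17.3 A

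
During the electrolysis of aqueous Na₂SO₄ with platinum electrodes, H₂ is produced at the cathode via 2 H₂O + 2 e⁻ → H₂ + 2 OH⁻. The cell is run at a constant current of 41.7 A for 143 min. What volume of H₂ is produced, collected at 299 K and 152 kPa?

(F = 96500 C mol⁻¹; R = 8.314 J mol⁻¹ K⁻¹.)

Q = I·t = 41.70 A × 8580.0 s = 357800 C.
n(e⁻) = Q/F = 357800 / 96500 = 3.708 mol.
2 electrons are transferred per H₂ molecule, so n(H₂) = 3.708 / 2 = 1.854 mol.
V = nRT/P = (1.854 × 8.314 × 299) / (152 × 10³ Pa) = 0.0303 m³ = 30.3 L.

30.3 L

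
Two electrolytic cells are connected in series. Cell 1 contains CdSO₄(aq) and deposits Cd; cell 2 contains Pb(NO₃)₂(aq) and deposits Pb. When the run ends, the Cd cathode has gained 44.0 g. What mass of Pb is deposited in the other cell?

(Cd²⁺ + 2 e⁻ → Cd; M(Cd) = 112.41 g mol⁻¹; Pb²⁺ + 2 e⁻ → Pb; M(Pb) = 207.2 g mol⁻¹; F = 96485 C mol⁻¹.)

81.1 g

n(Cd) = 44.0 / 112.41 = 0.3914 mol.
Since Cd²⁺ + 2 e⁻ → Cd, n(e⁻) passed = 2 × 0.3914 = 0.7828 mol.
Cells in series carry the same charge, so the same 0.7828 mol of electrons passes through cell 2.
Pb²⁺ + 2 e⁻ → Pb, so n(Pb) = 0.7828 / 2 = 0.3914 mol.
m(Pb) = 0.3914 × 207.2 = 81.1 g.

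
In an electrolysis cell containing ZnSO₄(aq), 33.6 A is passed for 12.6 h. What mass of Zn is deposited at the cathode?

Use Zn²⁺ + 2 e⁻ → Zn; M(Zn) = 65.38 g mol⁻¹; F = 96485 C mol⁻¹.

516 g

Q = I·t = 33.60 A × 45360 s = 1524000 C.
n(e⁻) = Q/F = 1524000 / 96485 = 15.80 mol.
Zn²⁺ + 2 e⁻ → Zn, so n(Zn) = n(e⁻)/2 = 7.898 mol.
m = n·M = 7.898 × 65.38 = 516 g.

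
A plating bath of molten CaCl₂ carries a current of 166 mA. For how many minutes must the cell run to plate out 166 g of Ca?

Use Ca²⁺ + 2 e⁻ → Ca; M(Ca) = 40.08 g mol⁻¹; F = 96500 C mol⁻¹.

n(Ca) = m/M = 166 / 40.08 = 4.142 mol.
Each Ca atom requires 2 electrons, so n(e⁻) = 2 × 4.142 = 8.283 mol.
Q = n(e⁻)·F = 8.283 × 96500 = 799400 C.
t = Q/I = 799400 / 0.1660 A = 4815000 s = 80300 min.

80300 min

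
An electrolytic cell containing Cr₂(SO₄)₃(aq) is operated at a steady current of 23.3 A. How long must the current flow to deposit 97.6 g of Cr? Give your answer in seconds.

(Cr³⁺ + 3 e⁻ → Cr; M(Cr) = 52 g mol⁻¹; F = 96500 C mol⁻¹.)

23300 s

n(Cr) = m/M = 97.6 / 52 = 1.877 mol.
Each Cr atom requires 3 electrons, so n(e⁻) = 3 × 1.877 = 5.631 mol.
Q = n(e⁻)·F = 5.631 × 96500 = 543400 C.
t = Q/I = 543400 / 23.30 A = 23320 s.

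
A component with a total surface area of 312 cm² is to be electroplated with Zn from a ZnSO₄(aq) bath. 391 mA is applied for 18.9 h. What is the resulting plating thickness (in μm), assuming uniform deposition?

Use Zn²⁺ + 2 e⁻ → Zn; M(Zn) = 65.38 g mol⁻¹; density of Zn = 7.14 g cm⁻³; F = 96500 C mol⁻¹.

40.5 μm

Q = I·t = 0.3910 × 68040 = 26600 C; n(e⁻) = 0.2757 mol.
n(Zn) = n(e⁻)/2 = 0.1378 mol, so m = 0.1378 × 65.38 = 9.012 g.
Volume = m/ρ = 9.012 / 7.14 = 1.262 cm³.
Thickness = V/A = 1.262 / 312 = 0.00405 cm = 40.5 μm.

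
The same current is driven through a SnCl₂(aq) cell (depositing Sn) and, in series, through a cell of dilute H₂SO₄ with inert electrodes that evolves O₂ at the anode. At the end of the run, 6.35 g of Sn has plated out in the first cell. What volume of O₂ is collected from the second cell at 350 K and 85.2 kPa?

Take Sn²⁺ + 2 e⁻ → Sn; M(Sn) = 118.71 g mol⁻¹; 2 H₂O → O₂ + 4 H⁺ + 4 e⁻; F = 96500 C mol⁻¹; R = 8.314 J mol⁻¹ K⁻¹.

0.913 L

n(Sn) = 6.35 / 118.71 = 0.05349 mol, so n(e⁻) = 2 × 0.05349 = 0.1070 mol.
The cells are in series, so the same 0.1070 mol of electrons passes through the second cell.
2 H₂O → O₂ + 4 H⁺ + 4 e⁻ — 4 mol e⁻ per mol O₂, so n(O₂) = 0.1070/4 = 0.02675 mol.
V = nRT/P = (0.02675 × 8.314 × 350) / (85.2 × 10³) = 9.13 × 10⁻⁴ m³ = 0.913 L.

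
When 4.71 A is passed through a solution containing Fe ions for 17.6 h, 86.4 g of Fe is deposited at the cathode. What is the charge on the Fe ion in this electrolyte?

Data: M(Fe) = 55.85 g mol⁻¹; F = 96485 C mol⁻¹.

+2

Q = I·t = 4.710 A × 63360 s = 298400 C, so n(e⁻) = 298400/96485 = 3.093 mol.
n(Fe) deposited = 86.4 / 55.85 = 1.547 mol.
Electrons per atom = n(e⁻)/n(Fe) = 3.093 / 1.547 = 2.00 ≈ 2, so the ion is Fe²⁺.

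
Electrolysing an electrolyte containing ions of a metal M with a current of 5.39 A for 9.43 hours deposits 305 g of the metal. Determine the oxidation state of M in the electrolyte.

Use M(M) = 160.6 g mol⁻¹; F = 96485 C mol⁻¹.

+1

Q = I·t = 5.390 A × 33948 s = 183000 C, so n(e⁻) = 183000/96485 = 1.896 mol.
n(M) deposited = 305 / 160.6 = 1.899 mol.
Electrons per atom = n(e⁻)/n(M) = 1.896 / 1.899 = 0.999 ≈ 1, so the ion is M⁺.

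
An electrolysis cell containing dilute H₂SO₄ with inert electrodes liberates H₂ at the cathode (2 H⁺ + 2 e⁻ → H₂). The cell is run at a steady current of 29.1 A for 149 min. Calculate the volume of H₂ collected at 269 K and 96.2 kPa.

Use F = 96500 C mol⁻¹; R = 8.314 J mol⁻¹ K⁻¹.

Q = I·t = 29.10 A × 8940.0 s = 260200 C.
n(e⁻) = Q/F = 260200 / 96500 = 2.696 mol.
2 electrons are transferred per H₂ molecule, so n(H₂) = 2.696 / 2 = 1.348 mol.
V = nRT/P = (1.348 × 8.314 × 269) / (96.2 × 10³ Pa) = 0.0313 m³ = 31.3 L.

31.3 L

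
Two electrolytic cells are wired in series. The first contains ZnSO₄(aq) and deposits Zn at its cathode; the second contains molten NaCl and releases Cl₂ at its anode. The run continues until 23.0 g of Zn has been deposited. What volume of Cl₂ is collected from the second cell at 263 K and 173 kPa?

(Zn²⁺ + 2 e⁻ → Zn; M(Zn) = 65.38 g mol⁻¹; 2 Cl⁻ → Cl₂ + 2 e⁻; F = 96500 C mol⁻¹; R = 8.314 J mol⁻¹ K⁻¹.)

n(Zn) = 23.0 / 65.38 = 0.3518 mol, so n(e⁻) = 2 × 0.3518 = 0.7036 mol.
The cells are in series, so the same 0.7036 mol of electrons passes through the second cell.
2 Cl⁻ → Cl₂ + 2 e⁻ — 2 mol e⁻ per mol Cl₂, so n(Cl₂) = 0.7036/2 = 0.3518 mol.
V = nRT/P = (0.3518 × 8.314 × 263) / (173 × 10³) = 0.00445 m³ = 4.45 L.

4.45 L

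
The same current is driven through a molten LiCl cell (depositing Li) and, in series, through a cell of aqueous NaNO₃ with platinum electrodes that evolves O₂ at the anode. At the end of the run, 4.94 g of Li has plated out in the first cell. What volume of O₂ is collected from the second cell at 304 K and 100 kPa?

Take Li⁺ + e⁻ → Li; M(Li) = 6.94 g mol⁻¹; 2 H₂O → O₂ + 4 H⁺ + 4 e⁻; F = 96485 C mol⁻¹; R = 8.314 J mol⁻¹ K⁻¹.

n(Li) = 4.94 / 6.94 = 0.7118 mol, so n(e⁻) = 1 × 0.7118 = 0.7118 mol.
The cells are in series, so the same 0.7118 mol of electrons passes through the second cell.
2 H₂O → O₂ + 4 H⁺ + 4 e⁻ — 4 mol e⁻ per mol O₂, so n(O₂) = 0.7118/4 = 0.1780 mol.
V = nRT/P = (0.1780 × 8.314 × 304) / (100 × 10³) = 0.00450 m³ = 4.50 L.

4.50 L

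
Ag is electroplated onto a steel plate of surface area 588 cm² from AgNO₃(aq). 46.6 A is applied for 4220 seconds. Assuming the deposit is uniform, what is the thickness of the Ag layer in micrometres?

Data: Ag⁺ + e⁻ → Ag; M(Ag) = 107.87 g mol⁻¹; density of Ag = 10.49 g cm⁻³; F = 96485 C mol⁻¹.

356 μm

Q = I·t = 46.60 × 4220.0 = 196700 C; n(e⁻) = 2.038 mol.
n(Ag) = n(e⁻)/1 = 2.038 mol, so m = 2.038 × 107.87 = 219.9 g.
Volume = m/ρ = 219.9 / 10.49 = 20.96 cm³.
Thickness = V/A = 20.96 / 588 = 0.0356 cm = 356 μm.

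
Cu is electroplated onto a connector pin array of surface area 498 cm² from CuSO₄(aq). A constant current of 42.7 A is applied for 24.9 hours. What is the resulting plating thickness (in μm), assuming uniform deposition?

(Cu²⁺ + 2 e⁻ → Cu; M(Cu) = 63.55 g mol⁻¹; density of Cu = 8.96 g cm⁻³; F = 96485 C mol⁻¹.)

2820 μm

Q = I·t = 42.70 × 89640 = 3828000 C; n(e⁻) = 39.67 mol.
n(Cu) = n(e⁻)/2 = 19.84 mol, so m = 19.84 × 63.55 = 1261 g.
Volume = m/ρ = 1261 / 8.96 = 140.7 cm³.
Thickness = V/A = 140.7 / 498 = 0.282 cm = 2820 μm.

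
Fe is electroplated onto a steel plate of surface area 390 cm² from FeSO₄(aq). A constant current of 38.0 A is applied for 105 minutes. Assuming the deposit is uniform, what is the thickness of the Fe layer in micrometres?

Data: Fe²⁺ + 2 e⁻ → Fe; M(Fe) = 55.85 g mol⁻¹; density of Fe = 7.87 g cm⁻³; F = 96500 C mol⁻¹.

Q = I·t = 38.00 × 6300.0 = 239400 C; n(e⁻) = 2.481 mol.
n(Fe) = n(e⁻)/2 = 1.240 mol, so m = 1.240 × 55.85 = 69.28 g.
Volume = m/ρ = 69.28 / 7.87 = 8.803 cm³.
Thickness = V/A = 8.803 / 390 = 0.0226 cm = 226 μm.

226 μm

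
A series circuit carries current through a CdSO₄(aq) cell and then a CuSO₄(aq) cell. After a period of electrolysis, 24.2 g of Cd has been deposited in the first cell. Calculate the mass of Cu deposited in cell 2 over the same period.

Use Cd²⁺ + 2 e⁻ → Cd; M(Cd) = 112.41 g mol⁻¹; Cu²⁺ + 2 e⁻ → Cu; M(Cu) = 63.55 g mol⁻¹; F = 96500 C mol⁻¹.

n(Cd) = 24.2 / 112.41 = 0.2153 mol.
Since Cd²⁺ + 2 e⁻ → Cd, n(e⁻) passed = 2 × 0.2153 = 0.4306 mol.
Cells in series carry the same charge, so the same 0.4306 mol of electrons passes through cell 2.
Cu²⁺ + 2 e⁻ → Cu, so n(Cu) = 0.4306 / 2 = 0.2153 mol.
m(Cu) = 0.2153 × 63.55 = 13.7 g.

13.7 g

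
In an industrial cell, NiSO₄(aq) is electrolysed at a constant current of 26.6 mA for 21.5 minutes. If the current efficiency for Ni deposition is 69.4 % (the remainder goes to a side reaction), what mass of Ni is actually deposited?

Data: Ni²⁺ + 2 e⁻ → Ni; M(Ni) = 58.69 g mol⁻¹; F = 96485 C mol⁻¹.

Q = I·t = 0.02660 × 1290.0 = 34.31 C.
n(e⁻) = 34.31/96485 = 0.0003556 mol; theoretically n(Ni) = 0.0003556/2 = 0.0001778 mol, m_theo = 0.01044 g.
At 69.4 % efficiency, m_actual = 0.694 × 0.01044 = 0.00724 g.

0.00724 g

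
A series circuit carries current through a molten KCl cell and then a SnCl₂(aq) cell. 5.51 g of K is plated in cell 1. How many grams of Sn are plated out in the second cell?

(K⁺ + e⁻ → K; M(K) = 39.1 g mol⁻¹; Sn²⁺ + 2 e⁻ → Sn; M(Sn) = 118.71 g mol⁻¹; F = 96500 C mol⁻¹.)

n(K) = 5.51 / 39.1 = 0.1409 mol.
Since K⁺ + e⁻ → K, n(e⁻) passed = 1 × 0.1409 = 0.1409 mol.
Cells in series carry the same charge, so the same 0.1409 mol of electrons passes through cell 2.
Sn²⁺ + 2 e⁻ → Sn, so n(Sn) = 0.1409 / 2 = 0.07046 mol.
m(Sn) = 0.07046 × 118.71 = 8.36 g.

8.36 g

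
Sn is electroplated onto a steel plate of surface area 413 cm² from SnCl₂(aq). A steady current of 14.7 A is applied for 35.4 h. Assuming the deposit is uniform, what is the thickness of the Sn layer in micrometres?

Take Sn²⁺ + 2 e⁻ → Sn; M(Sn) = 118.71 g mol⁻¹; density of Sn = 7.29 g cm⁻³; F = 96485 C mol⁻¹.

Q = I·t = 14.70 × 127440 = 1873000 C; n(e⁻) = 19.42 mol.
n(Sn) = n(e⁻)/2 = 9.708 mol, so m = 9.708 × 118.71 = 1152 g.
Volume = m/ρ = 1152 / 7.29 = 158.1 cm³.
Thickness = V/A = 158.1 / 413 = 0.383 cm = 3830 μm.

3830 μm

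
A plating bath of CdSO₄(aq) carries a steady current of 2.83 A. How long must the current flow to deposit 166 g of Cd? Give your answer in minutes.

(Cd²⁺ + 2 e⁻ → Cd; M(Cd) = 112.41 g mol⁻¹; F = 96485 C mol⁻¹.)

1680 min

n(Cd) = m/M = 166 / 112.41 = 1.477 mol.
Each Cd atom requires 2 electrons, so n(e⁻) = 2 × 1.477 = 2.953 mol.
Q = n(e⁻)·F = 2.953 × 96485 = 285000 C.
t = Q/I = 285000 / 2.830 A = 100700 s = 1680 min.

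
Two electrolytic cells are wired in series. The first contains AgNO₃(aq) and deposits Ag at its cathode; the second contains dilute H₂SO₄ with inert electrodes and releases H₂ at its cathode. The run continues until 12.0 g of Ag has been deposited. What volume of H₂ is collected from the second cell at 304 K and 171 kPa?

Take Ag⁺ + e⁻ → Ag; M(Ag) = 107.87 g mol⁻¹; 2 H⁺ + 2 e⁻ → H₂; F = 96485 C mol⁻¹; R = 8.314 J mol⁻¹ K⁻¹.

0.822 L

n(Ag) = 12.0 / 107.87 = 0.1112 mol, so n(e⁻) = 1 × 0.1112 = 0.1112 mol.
The cells are in series, so the same 0.1112 mol of electrons passes through the second cell.
2 H⁺ + 2 e⁻ → H₂ — 2 mol e⁻ per mol H₂, so n(H₂) = 0.1112/2 = 0.05562 mol.
V = nRT/P = (0.05562 × 8.314 × 304) / (171 × 10³) = 8.22 × 10⁻⁴ m³ = 0.822 L.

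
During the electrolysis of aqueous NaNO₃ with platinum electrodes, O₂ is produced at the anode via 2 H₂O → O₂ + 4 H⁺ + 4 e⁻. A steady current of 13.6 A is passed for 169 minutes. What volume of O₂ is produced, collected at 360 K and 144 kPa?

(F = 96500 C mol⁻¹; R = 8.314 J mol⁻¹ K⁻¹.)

Q = I·t = 13.60 A × 10140 s = 137900 C.
n(e⁻) = Q/F = 137900 / 96500 = 1.429 mol.
4 electrons are transferred per O₂ molecule, so n(O₂) = 1.429 / 4 = 0.3573 mol.
V = nRT/P = (0.3573 × 8.314 × 360) / (144 × 10³ Pa) = 0.00743 m³ = 7.43 L.

7.43 L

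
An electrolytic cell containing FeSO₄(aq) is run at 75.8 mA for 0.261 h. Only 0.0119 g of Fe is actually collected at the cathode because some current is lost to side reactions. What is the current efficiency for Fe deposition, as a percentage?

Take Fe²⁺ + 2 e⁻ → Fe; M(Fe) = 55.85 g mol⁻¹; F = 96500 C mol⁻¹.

57.7 %

Q = I·t = 0.07580 × 939.60 = 71.22 C; n(e⁻) = 71.22/96500 = 0.0007380 mol.
Theoretical n(Fe) = n(e⁻)/2 = 0.0003690 mol, i.e. m_theo = 0.0003690 × 55.85 = 0.02061 g.
Efficiency = m_actual / m_theo = 0.0119 / 0.02061 = 57.7 %.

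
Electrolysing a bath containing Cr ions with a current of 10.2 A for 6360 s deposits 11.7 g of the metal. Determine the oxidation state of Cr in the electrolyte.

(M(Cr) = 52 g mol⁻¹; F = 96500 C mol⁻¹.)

+3

Q = I·t = 10.20 A × 6360.0 s = 64870 C, so n(e⁻) = 64870/96500 = 0.6722 mol.
n(Cr) deposited = 11.7 / 52 = 0.2250 mol.
Electrons per atom = n(e⁻)/n(Cr) = 0.6722 / 0.2250 = 2.99 ≈ 3, so the ion is Cr³⁺.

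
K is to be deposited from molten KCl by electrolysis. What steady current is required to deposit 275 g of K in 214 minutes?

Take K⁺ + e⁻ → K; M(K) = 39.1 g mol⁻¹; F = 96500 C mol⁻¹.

n(K) = 275 / 39.1 = 7.033 mol.
n(e⁻) = 1 × 7.033 = 7.033 mol.
Q = n(e⁻)·F = 7.033 × 96500 = 678700 C.
I = Q/t = 678700 / 12840 s = 52.9 A.

52.9 A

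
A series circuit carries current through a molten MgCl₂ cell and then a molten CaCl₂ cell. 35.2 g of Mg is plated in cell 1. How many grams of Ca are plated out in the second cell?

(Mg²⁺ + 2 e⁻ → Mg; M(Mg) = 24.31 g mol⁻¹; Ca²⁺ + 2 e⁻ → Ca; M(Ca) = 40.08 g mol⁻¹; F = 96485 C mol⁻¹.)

n(Mg) = 35.2 / 24.31 = 1.448 mol.
Since Mg²⁺ + 2 e⁻ → Mg, n(e⁻) passed = 2 × 1.448 = 2.896 mol.
Cells in series carry the same charge, so the same 2.896 mol of electrons passes through cell 2.
Ca²⁺ + 2 e⁻ → Ca, so n(Ca) = 2.896 / 2 = 1.448 mol.
m(Ca) = 1.448 × 40.08 = 58.0 g.

58.0 g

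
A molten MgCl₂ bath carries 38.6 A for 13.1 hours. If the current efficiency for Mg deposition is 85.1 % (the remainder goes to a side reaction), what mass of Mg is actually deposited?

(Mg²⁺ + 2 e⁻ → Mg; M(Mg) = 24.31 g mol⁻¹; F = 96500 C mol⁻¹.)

195 g

Q = I·t = 38.60 × 47160 = 1820000 C.
n(e⁻) = 1820000/96500 = 18.86 mol; theoretically n(Mg) = 18.86/2 = 9.432 mol, m_theo = 229.3 g.
At 85.1 % efficiency, m_actual = 0.851 × 229.3 = 195 g.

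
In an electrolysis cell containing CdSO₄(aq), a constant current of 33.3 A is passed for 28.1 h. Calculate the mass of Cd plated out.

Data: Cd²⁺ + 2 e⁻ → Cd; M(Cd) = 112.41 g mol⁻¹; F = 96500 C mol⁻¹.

1960 g

Q = I·t = 33.30 A × 101160 s = 3369000 C.
n(e⁻) = Q/F = 3369000 / 96500 = 34.91 mol.
Cd²⁺ + 2 e⁻ → Cd, so n(Cd) = n(e⁻)/2 = 17.45 mol.
m = n·M = 17.45 × 112.41 = 1960 g.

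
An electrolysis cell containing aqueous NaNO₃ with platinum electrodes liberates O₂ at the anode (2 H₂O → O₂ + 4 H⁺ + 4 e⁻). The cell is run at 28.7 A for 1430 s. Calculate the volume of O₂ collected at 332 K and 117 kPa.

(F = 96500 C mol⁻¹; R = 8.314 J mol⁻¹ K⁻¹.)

2.51 L

Q = I·t = 28.70 A × 1430.0 s = 41040 C.
n(e⁻) = Q/F = 41040 / 96500 = 0.4253 mol.
4 electrons are transferred per O₂ molecule, so n(O₂) = 0.4253 / 4 = 0.1063 mol.
V = nRT/P = (0.1063 × 8.314 × 332) / (117 × 10³ Pa) = 0.00251 m³ = 2.51 L.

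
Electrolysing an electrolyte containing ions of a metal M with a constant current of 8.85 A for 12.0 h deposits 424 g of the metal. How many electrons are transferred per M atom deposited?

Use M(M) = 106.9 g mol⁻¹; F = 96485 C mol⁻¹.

Q = I·t = 8.850 A × 43200 s = 382300 C, so n(e⁻) = 382300/96485 = 3.962 mol.
n(M) deposited = 424 / 106.9 = 3.966 mol.
Electrons per atom = n(e⁻)/n(M) = 3.962 / 3.966 = 0.999 ≈ 1, so the ion is M⁺.

1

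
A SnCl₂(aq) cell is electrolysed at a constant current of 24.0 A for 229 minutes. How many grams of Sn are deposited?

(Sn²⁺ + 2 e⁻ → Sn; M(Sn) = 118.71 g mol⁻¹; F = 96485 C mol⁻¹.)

203 g

Q = I·t = 24.00 A × 13740 s = 329800 C.
n(e⁻) = Q/F = 329800 / 96485 = 3.418 mol.
Sn²⁺ + 2 e⁻ → Sn, so n(Sn) = n(e⁻)/2 = 1.709 mol.
m = n·M = 1.709 × 118.71 = 203 g.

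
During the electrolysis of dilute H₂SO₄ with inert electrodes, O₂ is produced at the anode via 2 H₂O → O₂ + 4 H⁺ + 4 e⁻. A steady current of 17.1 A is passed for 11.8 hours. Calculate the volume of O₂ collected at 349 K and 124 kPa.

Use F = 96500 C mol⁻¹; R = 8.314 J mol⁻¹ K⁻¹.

Q = I·t = 17.10 A × 42480 s = 726400 C.
n(e⁻) = Q/F = 726400 / 96500 = 7.528 mol.
4 electrons are transferred per O₂ molecule, so n(O₂) = 7.528 / 4 = 1.882 mol.
V = nRT/P = (1.882 × 8.314 × 349) / (124 × 10³ Pa) = 0.0440 m³ = 44.0 L.

44.0 L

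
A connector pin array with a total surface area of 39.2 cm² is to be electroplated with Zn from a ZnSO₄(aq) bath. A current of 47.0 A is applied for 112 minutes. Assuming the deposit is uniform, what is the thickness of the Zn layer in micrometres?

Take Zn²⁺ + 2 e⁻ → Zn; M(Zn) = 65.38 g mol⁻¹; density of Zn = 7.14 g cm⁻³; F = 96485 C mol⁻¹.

3820 μm

Q = I·t = 47.00 × 6720.0 = 315800 C; n(e⁻) = 3.273 mol.
n(Zn) = n(e⁻)/2 = 1.637 mol, so m = 1.637 × 65.38 = 107.0 g.
Volume = m/ρ = 107.0 / 7.14 = 14.99 cm³.
Thickness = V/A = 14.99 / 39.2 = 0.382 cm = 3820 μm.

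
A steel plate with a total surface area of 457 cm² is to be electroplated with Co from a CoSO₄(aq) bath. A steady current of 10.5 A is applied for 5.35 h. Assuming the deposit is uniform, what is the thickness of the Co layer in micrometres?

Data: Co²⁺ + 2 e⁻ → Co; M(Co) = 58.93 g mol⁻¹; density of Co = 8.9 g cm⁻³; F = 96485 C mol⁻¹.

152 μm

Q = I·t = 10.50 × 19260 = 202200 C; n(e⁻) = 2.096 mol.
n(Co) = n(e⁻)/2 = 1.048 mol, so m = 1.048 × 58.93 = 61.76 g.
Volume = m/ρ = 61.76 / 8.9 = 6.939 cm³.
Thickness = V/A = 6.939 / 457 = 0.0152 cm = 152 μm.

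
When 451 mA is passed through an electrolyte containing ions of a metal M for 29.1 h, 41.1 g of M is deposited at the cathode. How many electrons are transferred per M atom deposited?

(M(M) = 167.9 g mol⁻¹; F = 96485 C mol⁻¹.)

Q = I·t = 0.4510 A × 104760 s = 47250 C, so n(e⁻) = 47250/96485 = 0.4897 mol.
n(M) deposited = 41.1 / 167.9 = 0.2448 mol.
Electrons per atom = n(e⁻)/n(M) = 0.4897 / 0.2448 = 2.00 ≈ 2, so the ion is M²⁺.

2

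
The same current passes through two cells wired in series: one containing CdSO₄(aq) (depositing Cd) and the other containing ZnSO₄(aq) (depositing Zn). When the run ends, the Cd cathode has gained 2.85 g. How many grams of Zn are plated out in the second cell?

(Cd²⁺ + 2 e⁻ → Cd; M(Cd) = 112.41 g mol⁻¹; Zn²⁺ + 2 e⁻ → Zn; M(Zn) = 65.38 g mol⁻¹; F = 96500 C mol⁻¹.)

n(Cd) = 2.85 / 112.41 = 0.02535 mol.
Since Cd²⁺ + 2 e⁻ → Cd, n(e⁻) passed = 2 × 0.02535 = 0.05071 mol.
Cells in series carry the same charge, so the same 0.05071 mol of electrons passes through cell 2.
Zn²⁺ + 2 e⁻ → Zn, so n(Zn) = 0.05071 / 2 = 0.02535 mol.
m(Zn) = 0.02535 × 65.38 = 1.66 g.

1.66 g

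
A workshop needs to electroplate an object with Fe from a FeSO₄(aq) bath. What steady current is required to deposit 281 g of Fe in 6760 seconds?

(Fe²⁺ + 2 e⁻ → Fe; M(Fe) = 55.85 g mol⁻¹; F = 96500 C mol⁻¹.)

n(Fe) = 281 / 55.85 = 5.031 mol.
n(e⁻) = 2 × 5.031 = 10.06 mol.
Q = n(e⁻)·F = 10.06 × 96500 = 971000 C.
I = Q/t = 971000 / 6760.0 s = 144 A.

144 A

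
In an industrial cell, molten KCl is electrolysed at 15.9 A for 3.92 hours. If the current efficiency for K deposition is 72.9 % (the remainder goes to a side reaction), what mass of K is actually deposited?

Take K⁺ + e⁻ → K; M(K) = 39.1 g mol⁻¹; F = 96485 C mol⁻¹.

66.3 g

Q = I·t = 15.90 × 14112 = 224400 C.
n(e⁻) = 224400/96485 = 2.326 mol; theoretically n(K) = 2.326/1 = 2.326 mol, m_theo = 90.93 g.
At 72.9 % efficiency, m_actual = 0.729 × 90.93 = 66.3 g.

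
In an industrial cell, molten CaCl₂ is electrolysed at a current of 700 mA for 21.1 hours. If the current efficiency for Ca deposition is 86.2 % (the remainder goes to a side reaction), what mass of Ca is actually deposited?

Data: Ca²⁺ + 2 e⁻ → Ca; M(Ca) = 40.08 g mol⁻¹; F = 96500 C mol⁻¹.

Q = I·t = 0.7000 × 75960 = 53170 C.
n(e⁻) = 53170/96500 = 0.5510 mol; theoretically n(Ca) = 0.5510/2 = 0.2755 mol, m_theo = 11.04 g.
At 86.2 % efficiency, m_actual = 0.862 × 11.04 = 9.52 g.

9.52 g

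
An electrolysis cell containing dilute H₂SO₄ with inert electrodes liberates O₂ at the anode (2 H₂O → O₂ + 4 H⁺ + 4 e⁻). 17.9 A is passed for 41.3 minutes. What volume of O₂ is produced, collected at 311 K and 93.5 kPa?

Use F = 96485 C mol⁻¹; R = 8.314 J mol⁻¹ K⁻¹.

3.18 L

Q = I·t = 17.90 A × 2478.0 s = 44360 C.
n(e⁻) = Q/F = 44360 / 96485 = 0.4597 mol.
4 electrons are transferred per O₂ molecule, so n(O₂) = 0.4597 / 4 = 0.1149 mol.
V = nRT/P = (0.1149 × 8.314 × 311) / (93.5 × 10³ Pa) = 0.00318 m³ = 3.18 L.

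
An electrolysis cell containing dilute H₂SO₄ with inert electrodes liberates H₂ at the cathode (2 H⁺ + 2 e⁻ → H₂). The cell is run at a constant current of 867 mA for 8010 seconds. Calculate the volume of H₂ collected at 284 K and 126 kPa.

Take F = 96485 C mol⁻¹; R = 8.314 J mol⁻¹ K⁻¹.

Q = I·t = 0.8670 A × 8010.0 s = 6945 C.
n(e⁻) = Q/F = 6945 / 96485 = 0.07198 mol.
2 electrons are transferred per H₂ molecule, so n(H₂) = 0.07198 / 2 = 0.03599 mol.
V = nRT/P = (0.03599 × 8.314 × 284) / (126 × 10³ Pa) = 6.74 × 10⁻⁴ m³ = 0.674 L.

0.674 L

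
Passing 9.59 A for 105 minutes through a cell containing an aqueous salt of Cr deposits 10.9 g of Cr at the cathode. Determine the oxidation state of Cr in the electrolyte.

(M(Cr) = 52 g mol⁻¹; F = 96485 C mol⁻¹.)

+3

Q = I·t = 9.590 A × 6300.0 s = 60420 C, so n(e⁻) = 60420/96485 = 0.6262 mol.
n(Cr) deposited = 10.9 / 52 = 0.2096 mol.
Electrons per atom = n(e⁻)/n(Cr) = 0.6262 / 0.2096 = 2.99 ≈ 3, so the ion is Cr³⁺.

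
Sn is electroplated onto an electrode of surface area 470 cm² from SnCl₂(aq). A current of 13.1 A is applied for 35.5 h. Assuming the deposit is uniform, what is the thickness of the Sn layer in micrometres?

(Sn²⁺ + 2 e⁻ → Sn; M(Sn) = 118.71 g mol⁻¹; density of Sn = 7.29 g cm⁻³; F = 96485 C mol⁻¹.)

3010 μm

Q = I·t = 13.10 × 127800 = 1674000 C; n(e⁻) = 17.35 mol.
n(Sn) = n(e⁻)/2 = 8.676 mol, so m = 8.676 × 118.71 = 1030 g.
Volume = m/ρ = 1030 / 7.29 = 141.3 cm³.
Thickness = V/A = 141.3 / 470 = 0.301 cm = 3010 μm.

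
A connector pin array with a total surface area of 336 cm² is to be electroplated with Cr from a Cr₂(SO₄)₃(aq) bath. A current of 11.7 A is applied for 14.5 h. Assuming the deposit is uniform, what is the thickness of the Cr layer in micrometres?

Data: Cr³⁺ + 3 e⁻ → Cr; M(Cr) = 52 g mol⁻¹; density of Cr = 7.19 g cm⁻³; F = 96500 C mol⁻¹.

454 μm

Q = I·t = 11.70 × 52200 = 610700 C; n(e⁻) = 6.329 mol.
n(Cr) = n(e⁻)/3 = 2.110 mol, so m = 2.110 × 52 = 109.7 g.
Volume = m/ρ = 109.7 / 7.19 = 15.26 cm³.
Thickness = V/A = 15.26 / 336 = 0.0454 cm = 454 μm.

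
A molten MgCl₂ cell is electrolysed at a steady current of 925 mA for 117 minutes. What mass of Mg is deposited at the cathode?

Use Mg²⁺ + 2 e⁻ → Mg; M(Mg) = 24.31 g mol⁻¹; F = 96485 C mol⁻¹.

0.818 g

Q = I·t = 0.9250 A × 7020.0 s = 6494 C.
n(e⁻) = Q/F = 6494 / 96485 = 0.06730 mol.
Mg²⁺ + 2 e⁻ → Mg, so n(Mg) = n(e⁻)/2 = 0.03365 mol.
m = n·M = 0.03365 × 24.31 = 0.818 g.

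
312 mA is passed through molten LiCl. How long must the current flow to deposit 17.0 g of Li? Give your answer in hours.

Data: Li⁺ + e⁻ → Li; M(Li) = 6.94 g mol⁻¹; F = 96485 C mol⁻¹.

210 h

n(Li) = m/M = 17.0 / 6.94 = 2.450 mol.
Each Li atom requires 1 electron, so n(e⁻) = 1 × 2.450 = 2.450 mol.
Q = n(e⁻)·F = 2.450 × 96485 = 236300 C.
t = Q/I = 236300 / 0.3120 A = 757500 s = 210 h.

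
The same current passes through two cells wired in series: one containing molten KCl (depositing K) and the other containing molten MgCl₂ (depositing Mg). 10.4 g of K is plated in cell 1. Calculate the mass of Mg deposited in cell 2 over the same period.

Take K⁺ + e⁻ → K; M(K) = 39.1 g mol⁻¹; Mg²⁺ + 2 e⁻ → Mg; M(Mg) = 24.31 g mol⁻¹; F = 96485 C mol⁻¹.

3.23 g

n(K) = 10.4 / 39.1 = 0.2660 mol.
Since K⁺ + e⁻ → K, n(e⁻) passed = 1 × 0.2660 = 0.2660 mol.
Cells in series carry the same charge, so the same 0.2660 mol of electrons passes through cell 2.
Mg²⁺ + 2 e⁻ → Mg, so n(Mg) = 0.2660 / 2 = 0.1330 mol.
m(Mg) = 0.1330 × 24.31 = 3.23 g.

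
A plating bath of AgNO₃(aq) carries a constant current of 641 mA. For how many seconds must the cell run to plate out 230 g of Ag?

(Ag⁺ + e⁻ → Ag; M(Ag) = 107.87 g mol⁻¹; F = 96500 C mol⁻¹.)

3.21 × 10⁵ s

n(Ag) = m/M = 230 / 107.87 = 2.132 mol.
Each Ag atom requires 1 electron, so n(e⁻) = 1 × 2.132 = 2.132 mol.
Q = n(e⁻)·F = 2.132 × 96500 = 205800 C.
t = Q/I = 205800 / 0.6410 A = 321000 s.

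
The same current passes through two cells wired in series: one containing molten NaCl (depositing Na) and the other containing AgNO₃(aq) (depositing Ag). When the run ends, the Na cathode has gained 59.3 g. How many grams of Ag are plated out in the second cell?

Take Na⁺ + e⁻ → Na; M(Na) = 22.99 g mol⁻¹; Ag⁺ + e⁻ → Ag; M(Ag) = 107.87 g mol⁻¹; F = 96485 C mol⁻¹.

n(Na) = 59.3 / 22.99 = 2.579 mol.
Since Na⁺ + e⁻ → Na, n(e⁻) passed = 1 × 2.579 = 2.579 mol.
Cells in series carry the same charge, so the same 2.579 mol of electrons passes through cell 2.
Ag⁺ + e⁻ → Ag, so n(Ag) = 2.579 / 1 = 2.579 mol.
m(Ag) = 2.579 × 107.87 = 278 g.

278 g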